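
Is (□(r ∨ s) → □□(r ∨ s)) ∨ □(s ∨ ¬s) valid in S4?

Tableau for the negation ¬((□(r ∨ s) → □□(r ∨ s)) ∨ □(s ∨ ¬s)):
1. ¬((□(r ∨ s) → □□(r ∨ s)) ∨ □(s ∨ ¬s)), u
2. ¬(□(r ∨ s) → □□(r ∨ s)), u
3. ¬□(s ∨ ¬s), u
4. □(r ∨ s), u
5. ¬□□(r ∨ s), u
6. r ∨ s, u
7. s, u
8. ¬(s ∨ ¬s), v
9. ¬s, v
10. s, v
Accessibility: uRu, uRv, vRv
Branch closes: s and ¬s both at v.
All branches of the negation close; one closing branch shown above.

Yes, valid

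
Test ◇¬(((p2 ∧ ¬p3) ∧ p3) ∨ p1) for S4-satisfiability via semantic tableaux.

1. ◇¬(((p2 ∧ ¬p3) ∧ p3) ∨ p1), u
2. ¬(((p2 ∧ ¬p3) ∧ p3) ∨ p1), v
3. ¬((p2 ∧ ¬p3) ∧ p3), v
4. ¬p1, v
5. ¬p3, v
Accessibility: uRu, uRv, vRv

Satisfiable (open branch found)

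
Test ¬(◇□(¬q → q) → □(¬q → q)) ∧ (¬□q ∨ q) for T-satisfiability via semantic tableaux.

1. ¬(◇□(¬q → q) → □(¬q → q)) ∧ (¬□q ∨ q), w0
2. ¬(◇□(¬q → q) → □(¬q → q)), w0   [∧-rule on 1]
3. ¬□q ∨ q, w0   [∧-rule on 1]
4. ◇□(¬q → q), w0   [¬→-rule on 2]
5. ¬□(¬q → q), w0   [¬→-rule on 2]
6. q, w0   [∨-rule on 3 (branches; this branch)]
7. □(¬q → q), w1   [◇-rule on 4: fresh world w1, w0Rw1]
8. ¬q → q, w1   [□-rule on 7 via w1Rw1]
9. q, w1   [→-rule on 8 (branches; this branch)]
10. ¬(¬q → q), w2   [¬□-rule on 5: fresh world w2, w0Rw2]
11. ¬q, w2   [¬→-rule on 10]
Accessibility: w0Rw0, w0Rw1, w0Rw2, w1Rw1, w2Rw2

Yes, satisfiable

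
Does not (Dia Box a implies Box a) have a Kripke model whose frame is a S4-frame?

Satisfiable

1. not (Dia Box a implies Box a), u
2. Dia Box a, u
3. not Box a, u
4. Box a, v
5. a, v
6. not a, w
Accessibility: uRu, uRv, uRw, vRv, wRw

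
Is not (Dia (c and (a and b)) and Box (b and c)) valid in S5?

No, not valid

Tableau for the negation Dia (c and (a and b)) and Box (b and c):
1. Dia (c and (a and b)) and Box (b and c), u
2. Dia (c and (a and b)), u
3. Box (b and c), u
4. b and c, u
5. b, u
6. c, u
7. c and (a and b), v
8. c, v
9. a and b, v
10. a, v
11. b, v
12. b and c, v
Accessibility: uRu, uRv, vRu, vRv
The negation has an open branch (countermodel exists).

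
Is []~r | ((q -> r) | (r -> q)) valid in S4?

Yes, valid

Tableau for the negation ~([]~r | ((q -> r) | (r -> q))):
1. ~([]~r | ((q -> r) | (r -> q))), w0
2. ~[]~r, w0
3. ~((q -> r) | (r -> q)), w0
4. ~(q -> r), w0
5. ~(r -> q), w0
6. q, w0
7. ~r, w0
8. r, w0
9. ~q, w0
Accessibility: w0Rw0
Branch closes: r and ~r both at w0.
All branches of the negation close; one closing branch shown above.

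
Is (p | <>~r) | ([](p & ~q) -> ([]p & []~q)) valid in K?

Yes, valid

Tableau for the negation ~((p | <>~r) | ([](p & ~q) -> ([]p & []~q))):
1. ~((p | <>~r) | ([](p & ~q) -> ([]p & []~q))), 0
2. ~(p | <>~r), 0
3. ~([](p & ~q) -> ([]p & []~q)), 0
4. ~p, 0
5. ~<>~r, 0
6. [](p & ~q), 0
7. ~([]p & []~q), 0
8. ~[]~q, 0
9. q, 1
10. r, 1
11. p & ~q, 1
12. p, 1
13. ~q, 1
Accessibility: 0R1
Branch closes: q and ~q both at 1.
All branches of the negation close; one closing branch shown above.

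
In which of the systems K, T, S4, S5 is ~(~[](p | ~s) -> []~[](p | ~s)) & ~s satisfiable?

K, T, S4

S4-tableau for the formula:
1. ~(~[](p | ~s) -> []~[](p | ~s)) & ~s, 0
2. ~(~[](p | ~s) -> []~[](p | ~s)), 0
3. ~s, 0
4. ~[](p | ~s), 0
5. ~[]~[](p | ~s), 0
6. ~(p | ~s), 1
7. ~p, 1
8. s, 1
9. [](p | ~s), 2
10. p | ~s, 2
11. ~s, 2
Accessibility: 0R0, 0R1, 0R2, 1R1, 2R2
Complete open branch: satisfiable in S4, hence also in K, T (this S4-model is also a K-model and a T-model).
S5-tableau for the formula:
1. ~(~[](p | ~s) -> []~[](p | ~s)) & ~s, 0
2. ~(~[](p | ~s) -> []~[](p | ~s)), 0
3. ~s, 0
4. ~[](p | ~s), 0
5. ~[]~[](p | ~s), 0
6. ~(p | ~s), 1
7. ~p, 1
8. s, 1
9. [](p | ~s), 2
10. p | ~s, 0
11. p | ~s, 1
12. p | ~s, 2
13. ~s, 1
Accessibility: 0R0, 0R1, 0R2, 1R0, 1R1, 1R2, 2R0, 2R1, 2R2
Branch closes: s and ~s both at 1.
Every branch closes (one shown): unsatisfiable in S5.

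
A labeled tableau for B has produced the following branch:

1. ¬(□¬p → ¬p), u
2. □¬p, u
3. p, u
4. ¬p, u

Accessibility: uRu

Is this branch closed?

Both p and ¬p appear at u.

Yes, closed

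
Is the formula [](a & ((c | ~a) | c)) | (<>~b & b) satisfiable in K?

1. [](a & ((c | ~a) | c)) | (<>~b & b), u
2. <>~b & b, u   [|-rule on 1 (branches; this branch)]
3. <>~b, u   [&-rule on 2]
4. b, u   [&-rule on 2]
5. ~b, v   [<>-rule on 3: fresh world v, uRv]
Accessibility: uRv

Satisfiable (open branch found)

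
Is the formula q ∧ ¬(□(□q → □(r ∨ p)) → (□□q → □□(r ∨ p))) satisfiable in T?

1. q ∧ ¬(□(□q → □(r ∨ p)) → (□□q → □□(r ∨ p))), 0
2. q, 0
3. ¬(□(□q → □(r ∨ p)) → (□□q → □□(r ∨ p))), 0
4. □(□q → □(r ∨ p)), 0
5. ¬(□□q → □□(r ∨ p)), 0
6. □□q, 0
7. ¬□□(r ∨ p), 0
8. □q → □(r ∨ p), 0
9. □q, 0
10. □(r ∨ p), 0
11. r ∨ p, 0
12. p, 0
13. ¬□(r ∨ p), 1
14. □q → □(r ∨ p), 1
15. □q, 1
16. q, 1
17. r ∨ p, 1
18. ¬□q, 1
19. p, 1
20. ¬(r ∨ p), 2
21. ¬r, 2
22. ¬p, 2
23. q, 2
24. ¬q, 3
25. q, 3
Accessibility: 0R0, 0R1, 1R1, 1R2, 1R3, 2R2, 3R3
Branch closes: q and ¬q both at 3.
Every branch closes; the branch above is one of them.

Unsatisfiable (every branch closes)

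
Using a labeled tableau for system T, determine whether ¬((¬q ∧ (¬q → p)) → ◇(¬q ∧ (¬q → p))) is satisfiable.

Unsatisfiable (every branch closes)

1. ¬((¬q ∧ (¬q → p)) → ◇(¬q ∧ (¬q → p))), 0
2. ¬q ∧ (¬q → p), 0   [¬→-rule on 1]
3. ¬◇(¬q ∧ (¬q → p)), 0   [¬→-rule on 1]
4. ¬q, 0   [∧-rule on 2]
5. ¬q → p, 0   [∧-rule on 2]
6. ¬(¬q ∧ (¬q → p)), 0   [¬◇-rule on 3 via 0R0]
7. p, 0   [→-rule on 5 (branches; this branch)]
8. ¬(¬q → p), 0   [¬∧-rule on 6 (branches; this branch)]
9. ¬p, 0   [¬→-rule on 8]
Accessibility: 0R0
Branch closes: p and ¬p both at 0.
All branches of the tableau close; one closing branch shown above.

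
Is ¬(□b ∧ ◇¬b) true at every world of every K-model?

Valid in K

Tableau for the negation □b ∧ ◇¬b:
1. □b ∧ ◇¬b, u
2. □b, u
3. ◇¬b, u
4. ¬b, v
5. b, v
Accessibility: uRv
Branch closes: b and ¬b both at v.
Every branch of the negation's tableau closes; the branch above is one of them.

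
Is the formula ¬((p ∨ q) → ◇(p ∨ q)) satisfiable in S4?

1. ¬((p ∨ q) → ◇(p ∨ q)), w0
2. p ∨ q, w0   [¬→-rule on 1]
3. ¬◇(p ∨ q), w0   [¬→-rule on 1]
4. ¬(p ∨ q), w0   [¬◇-rule on 3 via w0Rw0]
5. ¬p, w0   [¬∨-rule on 4]
6. ¬q, w0   [¬∨-rule on 4]
7. q, w0   [∨-rule on 2 (branches; this branch)]
Accessibility: w0Rw0
Branch closes: q and ¬q both at w0.
All branches of the tableau close; one closing branch shown above.

No, unsatisfiable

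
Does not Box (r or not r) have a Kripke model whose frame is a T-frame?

1. not Box (r or not r), u
2. not (r or not r), v
3. not r, v
4. r, v
Accessibility: uRu, uRv, vRv
Branch closes: r and not r both at v.
(One branch shown.) All branches close.

No, unsatisfiable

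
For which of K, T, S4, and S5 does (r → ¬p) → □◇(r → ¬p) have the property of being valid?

S5-tableau for the negation ¬((r → ¬p) → □◇(r → ¬p)):
1. ¬((r → ¬p) → □◇(r → ¬p)), u
2. r → ¬p, u
3. ¬□◇(r → ¬p), u
4. ¬p, u
5. ¬◇(r → ¬p), v
6. ¬(r → ¬p), u
7. r, u
8. p, u
Accessibility: uRu, uRv, vRu, vRv
Branch closes: p and ¬p both at u.
Every branch closes (one shown): valid in S5.
S4-tableau for the negation ¬((r → ¬p) → □◇(r → ¬p)):
1. ¬((r → ¬p) → □◇(r → ¬p)), u
2. r → ¬p, u
3. ¬□◇(r → ¬p), u
4. ¬p, u
5. ¬◇(r → ¬p), v
6. ¬(r → ¬p), v
7. r, v
8. p, v
Accessibility: uRu, uRv, vRv
Complete open branch: countermodel on an S4-frame, so not valid in S4, nor in K, T (the same frame is also a K-frame and a T-frame).

S5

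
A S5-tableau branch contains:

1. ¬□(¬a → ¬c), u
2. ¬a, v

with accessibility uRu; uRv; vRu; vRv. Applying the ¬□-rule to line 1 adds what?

a fresh world w with uRw, and ¬(¬a → ¬c) at w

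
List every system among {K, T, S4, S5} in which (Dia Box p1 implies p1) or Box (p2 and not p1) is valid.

S5

S5-tableau for the negation not ((Dia Box p1 implies p1) or Box (p2 and not p1)):
1. not ((Dia Box p1 implies p1) or Box (p2 and not p1)), w0
2. not (Dia Box p1 implies p1), w0
3. not Box (p2 and not p1), w0
4. Dia Box p1, w0
5. not p1, w0
6. not (p2 and not p1), w1
7. p1, w1
8. Box p1, w2
9. p1, w0
Accessibility: w0Rw0, w0Rw1, w0Rw2, w1Rw0, w1Rw1, w1Rw2, w2Rw0, w2Rw1, w2Rw2
Branch closes: p1 and not p1 both at w0.
Every branch closes (one shown): valid in S5.
S4-tableau for the negation not ((Dia Box p1 implies p1) or Box (p2 and not p1)):
1. not ((Dia Box p1 implies p1) or Box (p2 and not p1)), w0
2. not (Dia Box p1 implies p1), w0
3. not Box (p2 and not p1), w0
4. Dia Box p1, w0
5. not p1, w0
6. not (p2 and not p1), w1
7. p1, w1
8. Box p1, w2
9. p1, w2
Accessibility: w0Rw0, w0Rw1, w0Rw2, w1Rw1, w2Rw2
Complete open branch: countermodel on an S4-frame, so not valid in S4, nor in K, T (the same frame is also a K-frame and a T-frame).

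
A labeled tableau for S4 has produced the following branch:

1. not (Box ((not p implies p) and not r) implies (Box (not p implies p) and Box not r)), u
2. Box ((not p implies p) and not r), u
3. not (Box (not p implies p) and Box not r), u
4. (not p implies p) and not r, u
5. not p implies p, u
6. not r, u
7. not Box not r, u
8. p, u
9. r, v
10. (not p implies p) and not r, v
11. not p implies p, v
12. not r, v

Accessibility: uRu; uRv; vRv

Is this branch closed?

Closed

Both r and not r appear at v.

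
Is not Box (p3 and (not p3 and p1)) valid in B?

Yes, valid

Tableau for the negation Box (p3 and (not p3 and p1)):
1. Box (p3 and (not p3 and p1)), 0
2. p3 and (not p3 and p1), 0
3. p3, 0
4. not p3 and p1, 0
5. not p3, 0
6. p1, 0
Accessibility: 0R0
Branch closes: p3 and not p3 both at 0.
All branches of the negation close; one closing branch shown above.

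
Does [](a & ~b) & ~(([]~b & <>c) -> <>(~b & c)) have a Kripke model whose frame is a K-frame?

1. [](a & ~b) & ~(([]~b & <>c) -> <>(~b & c)), 0
2. [](a & ~b), 0
3. ~(([]~b & <>c) -> <>(~b & c)), 0
4. []~b & <>c, 0
5. ~<>(~b & c), 0
6. []~b, 0
7. <>c, 0
8. c, 1
9. a & ~b, 1
10. a, 1
11. ~b, 1
12. ~(~b & c), 1
13. ~c, 1
Accessibility: 0R1
Branch closes: c and ~c both at 1.
(One branch shown.) All branches close.

Unsatisfiable (every branch closes)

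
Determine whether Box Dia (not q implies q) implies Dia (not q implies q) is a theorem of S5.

Yes, valid

Tableau for the negation not (Box Dia (not q implies q) implies Dia (not q implies q)):
1. not (Box Dia (not q implies q) implies Dia (not q implies q)), 0
2. Box Dia (not q implies q), 0
3. not Dia (not q implies q), 0
4. Dia (not q implies q), 0
5. not (not q implies q), 0
6. not q, 0
7. not q implies q, 1
8. Dia (not q implies q), 1
9. not (not q implies q), 1
10. not q, 1
11. q, 1
Accessibility: 0R0, 0R1, 1R0, 1R1
Branch closes: q and not q both at 1.
Every branch of the negation's tableau closes; the branch above is one of them.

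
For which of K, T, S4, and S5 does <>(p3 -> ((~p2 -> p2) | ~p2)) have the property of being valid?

T, S4, S5

K-tableau for the negation ~<>(p3 -> ((~p2 -> p2) | ~p2)):
1. ~<>(p3 -> ((~p2 -> p2) | ~p2)), 0
Complete open branch: countermodel on a K-frame, so not valid in K.
T-tableau for the negation ~<>(p3 -> ((~p2 -> p2) | ~p2)):
1. ~<>(p3 -> ((~p2 -> p2) | ~p2)), 0
2. ~(p3 -> ((~p2 -> p2) | ~p2)), 0
3. p3, 0
4. ~((~p2 -> p2) | ~p2), 0
5. ~(~p2 -> p2), 0
6. p2, 0
7. ~p2, 0
Accessibility: 0R0
Branch closes: p2 and ~p2 both at 0.
Every branch closes (one shown): valid in T, hence also in S4, S5 (every theorem of T is a theorem of S4 and S5).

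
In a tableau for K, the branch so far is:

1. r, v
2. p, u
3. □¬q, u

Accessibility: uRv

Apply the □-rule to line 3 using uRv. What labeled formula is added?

¬q, v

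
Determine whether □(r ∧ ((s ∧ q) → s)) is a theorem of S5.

No, not valid

Tableau for the negation ¬□(r ∧ ((s ∧ q) → s)):
1. ¬□(r ∧ ((s ∧ q) → s)), w0
2. ¬(r ∧ ((s ∧ q) → s)), w1
3. ¬r, w1
Accessibility: w0Rw0, w0Rw1, w1Rw0, w1Rw1
The negation has an open branch (countermodel exists).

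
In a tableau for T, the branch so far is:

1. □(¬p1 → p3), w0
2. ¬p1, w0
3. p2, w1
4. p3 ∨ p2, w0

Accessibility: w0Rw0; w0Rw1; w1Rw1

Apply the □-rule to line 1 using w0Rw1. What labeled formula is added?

¬p1 → p3, w1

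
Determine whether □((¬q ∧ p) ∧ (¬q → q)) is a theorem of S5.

Invalid (countermodel exists)

Tableau for the negation ¬□((¬q ∧ p) ∧ (¬q → q)):
1. ¬□((¬q ∧ p) ∧ (¬q → q)), w0
2. ¬((¬q ∧ p) ∧ (¬q → q)), w1
3. ¬(¬q → q), w1
4. ¬q, w1
Accessibility: w0Rw0, w0Rw1, w1Rw0, w1Rw1
The negation has an open branch (countermodel exists).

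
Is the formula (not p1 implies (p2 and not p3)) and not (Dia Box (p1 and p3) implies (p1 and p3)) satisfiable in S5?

1. (not p1 implies (p2 and not p3)) and not (Dia Box (p1 and p3) implies (p1 and p3)), w0
2. not p1 implies (p2 and not p3), w0
3. not (Dia Box (p1 and p3) implies (p1 and p3)), w0
4. Dia Box (p1 and p3), w0
5. not (p1 and p3), w0
6. p2 and not p3, w0
7. p2, w0
8. not p3, w0
9. Box (p1 and p3), w1
10. p1 and p3, w0
11. p1, w0
12. p3, w0
Accessibility: w0Rw0, w0Rw1, w1Rw0, w1Rw1
Branch closes: p3 and not p3 both at w0.
Every branch closes; the branch above is one of them.

No, unsatisfiable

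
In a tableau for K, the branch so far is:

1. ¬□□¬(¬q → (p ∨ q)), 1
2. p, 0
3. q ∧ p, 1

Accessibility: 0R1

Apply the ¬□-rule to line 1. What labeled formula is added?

a fresh world 2 with 1R2, and ¬□¬(¬q → (p ∨ q)) at 2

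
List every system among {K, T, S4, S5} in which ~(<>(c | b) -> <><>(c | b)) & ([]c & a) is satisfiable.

K

K-tableau for the formula:
1. ~(<>(c | b) -> <><>(c | b)) & ([]c & a), w0
2. ~(<>(c | b) -> <><>(c | b)), w0
3. []c & a, w0
4. <>(c | b), w0
5. ~<><>(c | b), w0
6. []c, w0
7. a, w0
8. c | b, w1
9. ~<>(c | b), w1
10. c, w1
11. b, w1
Accessibility: w0Rw1
Complete open branch: satisfiable in K.
T-tableau for the formula:
1. ~(<>(c | b) -> <><>(c | b)) & ([]c & a), w0
2. ~(<>(c | b) -> <><>(c | b)), w0
3. []c & a, w0
4. <>(c | b), w0
5. ~<><>(c | b), w0
6. []c, w0
7. a, w0
8. ~<>(c | b), w0
9. c, w0
10. ~(c | b), w0
11. ~c, w0
12. ~b, w0
Accessibility: w0Rw0
Branch closes: c and ~c both at w0.
Every branch closes (one shown): unsatisfiable in T, hence also in S4, S5 (every S4/S5-frame is a T-frame).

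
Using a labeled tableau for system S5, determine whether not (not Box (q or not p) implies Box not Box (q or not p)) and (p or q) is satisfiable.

Unsatisfiable

1. not (not Box (q or not p) implies Box not Box (q or not p)) and (p or q), u
2. not (not Box (q or not p) implies Box not Box (q or not p)), u   [and-rule on 1]
3. p or q, u   [and-rule on 1]
4. not Box (q or not p), u   [neg-implies-rule on 2]
5. not Box not Box (q or not p), u   [neg-implies-rule on 2]
6. q, u   [or-rule on 3 (branches; this branch)]
7. not (q or not p), v   [neg-Box-rule on 4: fresh world v, uRv]
8. not q, v   [neg-or-rule on 7]
9. p, v   [neg-or-rule on 7]
10. Box (q or not p), w   [neg-Box-rule on 5: fresh world w, uRw]
11. q or not p, u   [Box-rule on 10 via wRu]
12. q or not p, v   [Box-rule on 10 via wRv]
13. q or not p, w   [Box-rule on 10 via wRw]
14. not p, u   [or-rule on 11 (branches; this branch)]
15. not p, v   [or-rule on 12 (branches; this branch)]
Accessibility: uRu, uRv, uRw, vRu, vRv, vRw, wRu, wRv, wRw
Branch closes: p and not p both at v.
All branches of the tableau close; one closing branch shown above.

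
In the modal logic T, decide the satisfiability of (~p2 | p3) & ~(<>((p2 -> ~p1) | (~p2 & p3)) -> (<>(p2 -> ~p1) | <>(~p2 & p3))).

No, unsatisfiable

1. (~p2 | p3) & ~(<>((p2 -> ~p1) | (~p2 & p3)) -> (<>(p2 -> ~p1) | <>(~p2 & p3))), w0
2. ~p2 | p3, w0
3. ~(<>((p2 -> ~p1) | (~p2 & p3)) -> (<>(p2 -> ~p1) | <>(~p2 & p3))), w0
4. <>((p2 -> ~p1) | (~p2 & p3)), w0
5. ~(<>(p2 -> ~p1) | <>(~p2 & p3)), w0
6. ~<>(p2 -> ~p1), w0
7. ~<>(~p2 & p3), w0
8. ~(p2 -> ~p1), w0
9. p2, w0
10. p1, w0
11. ~(~p2 & p3), w0
12. p3, w0
13. (p2 -> ~p1) | (~p2 & p3), w1
14. ~(p2 -> ~p1), w1
15. p2, w1
16. p1, w1
17. ~(~p2 & p3), w1
18. p2 -> ~p1, w1
19. ~p3, w1
20. ~p1, w1
Accessibility: w0Rw0, w0Rw1, w1Rw1
Branch closes: p1 and ~p1 both at w1.
All branches of the tableau close; one closing branch shown above.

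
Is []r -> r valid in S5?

Yes, valid

Tableau for the negation ~([]r -> r):
1. ~([]r -> r), w0
2. []r, w0
3. ~r, w0
4. r, w0
Accessibility: w0Rw0
Branch closes: r and ~r both at w0.
All branches of the negation close; one closing branch shown above.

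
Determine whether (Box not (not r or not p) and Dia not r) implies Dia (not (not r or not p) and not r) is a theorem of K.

Valid in K

Tableau for the negation not ((Box not (not r or not p) and Dia not r) implies Dia (not (not r or not p) and not r)):
1. not ((Box not (not r or not p) and Dia not r) implies Dia (not (not r or not p) and not r)), w0
2. Box not (not r or not p) and Dia not r, w0   [neg-implies-rule on 1]
3. not Dia (not (not r or not p) and not r), w0   [neg-implies-rule on 1]
4. Box not (not r or not p), w0   [and-rule on 2]
5. Dia not r, w0   [and-rule on 2]
6. not r, w1   [Dia-rule on 5: fresh world w1, w0Rw1]
7. not (not (not r or not p) and not r), w1   [neg-Dia-rule on 3 via w0Rw1]
8. not (not r or not p), w1   [Box-rule on 4 via w0Rw1]
9. r, w1   [neg-or-rule on 8]
10. p, w1   [neg-or-rule on 8]
Accessibility: w0Rw1
Branch closes: r and not r both at w1.
Every branch of the negation's tableau closes; the branch above is one of them.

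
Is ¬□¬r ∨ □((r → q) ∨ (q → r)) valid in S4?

Tableau for the negation ¬(¬□¬r ∨ □((r → q) ∨ (q → r))):
1. ¬(¬□¬r ∨ □((r → q) ∨ (q → r))), 0
2. □¬r, 0
3. ¬□((r → q) ∨ (q → r)), 0
4. ¬r, 0
5. ¬((r → q) ∨ (q → r)), 1
6. ¬(r → q), 1
7. ¬(q → r), 1
8. r, 1
9. ¬q, 1
10. q, 1
11. ¬r, 1
Accessibility: 0R0, 0R1, 1R1
Branch closes: q and ¬q both at 1.
Every branch of the negation's tableau closes; the branch above is one of them.

Valid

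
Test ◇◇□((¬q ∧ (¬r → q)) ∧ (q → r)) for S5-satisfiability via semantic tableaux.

Yes, satisfiable

1. ◇◇□((¬q ∧ (¬r → q)) ∧ (q → r)), 0
2. ◇□((¬q ∧ (¬r → q)) ∧ (q → r)), 1   [◇-rule on 1: fresh world 1, 0R1]
3. □((¬q ∧ (¬r → q)) ∧ (q → r)), 2   [◇-rule on 2: fresh world 2, 1R2]
4. (¬q ∧ (¬r → q)) ∧ (q → r), 0   [□-rule on 3 via 2R0]
5. ¬q ∧ (¬r → q), 0   [∧-rule on 4]
6. q → r, 0   [∧-rule on 4]
7. ¬q, 0   [∧-rule on 5]
8. ¬r → q, 0   [∧-rule on 5]
9. (¬q ∧ (¬r → q)) ∧ (q → r), 1   [□-rule on 3 via 2R1]
10. ¬q ∧ (¬r → q), 1   [∧-rule on 9]
11. q → r, 1   [∧-rule on 9]
12. ¬q, 1   [∧-rule on 10]
13. ¬r → q, 1   [∧-rule on 10]
14. (¬q ∧ (¬r → q)) ∧ (q → r), 2   [□-rule on 3 via 2R2]
15. ¬q ∧ (¬r → q), 2   [∧-rule on 14]
16. q → r, 2   [∧-rule on 14]
17. ¬q, 2   [∧-rule on 15]
18. ¬r → q, 2   [∧-rule on 15]
19. r, 0   [→-rule on 6 (branches; this branch)]
20. r, 1   [→-rule on 11 (branches; this branch)]
21. r, 2   [→-rule on 16 (branches; this branch)]
Accessibility: 0R0, 0R1, 0R2, 1R0, 1R1, 1R2, 2R0, 2R1, 2R2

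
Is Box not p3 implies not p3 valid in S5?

Valid

Tableau for the negation not (Box not p3 implies not p3):
1. not (Box not p3 implies not p3), w0
2. Box not p3, w0
3. p3, w0
4. not p3, w0
Accessibility: w0Rw0
Branch closes: p3 and not p3 both at w0.
Every branch of the negation's tableau closes; the branch above is one of them.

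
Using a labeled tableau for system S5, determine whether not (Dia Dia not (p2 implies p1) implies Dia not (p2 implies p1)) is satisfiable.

1. not (Dia Dia not (p2 implies p1) implies Dia not (p2 implies p1)), 0
2. Dia Dia not (p2 implies p1), 0
3. not Dia not (p2 implies p1), 0
4. p2 implies p1, 0
5. p1, 0
6. Dia not (p2 implies p1), 1
7. p2 implies p1, 1
8. p1, 1
9. not (p2 implies p1), 2
10. p2, 2
11. not p1, 2
12. p2 implies p1, 2
13. p1, 2
Accessibility: 0R0, 0R1, 0R2, 1R0, 1R1, 1R2, 2R0, 2R1, 2R2
Branch closes: p1 and not p1 both at 2.
(One branch shown.) All branches close.

Unsatisfiable (every branch closes)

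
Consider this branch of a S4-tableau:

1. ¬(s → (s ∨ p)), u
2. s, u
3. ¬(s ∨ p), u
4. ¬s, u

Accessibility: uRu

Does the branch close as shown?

Yes, closed

Both s and ¬s appear at u.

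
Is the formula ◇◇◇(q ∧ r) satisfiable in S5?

1. ◇◇◇(q ∧ r), 0
2. ◇◇(q ∧ r), 1
3. ◇(q ∧ r), 2
4. q ∧ r, 3
5. q, 3
6. r, 3
Accessibility: 0R0, 0R1, 0R2, 0R3, 1R0, 1R1, 1R2, 1R3, 2R0, 2R1, 2R2, 2R3, 3R0, 3R1, 3R2, 3R3

Yes, satisfiable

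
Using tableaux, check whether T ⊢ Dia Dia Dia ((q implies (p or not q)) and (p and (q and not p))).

Tableau for the negation not Dia Dia Dia ((q implies (p or not q)) and (p and (q and not p))):
1. not Dia Dia Dia ((q implies (p or not q)) and (p and (q and not p))), w0
2. not Dia Dia ((q implies (p or not q)) and (p and (q and not p))), w0   [neg-Dia-rule on 1 via w0Rw0]
3. not Dia ((q implies (p or not q)) and (p and (q and not p))), w0   [neg-Dia-rule on 2 via w0Rw0]
4. not ((q implies (p or not q)) and (p and (q and not p))), w0   [neg-Dia-rule on 3 via w0Rw0]
5. not (p and (q and not p)), w0   [neg-and-rule on 4 (branches; this branch)]
6. not (q and not p), w0   [neg-and-rule on 5 (branches; this branch)]
7. p, w0   [neg-and-rule on 6 (branches; this branch)]
Accessibility: w0Rw0
The negation has an open branch (countermodel exists).

Invalid (countermodel exists)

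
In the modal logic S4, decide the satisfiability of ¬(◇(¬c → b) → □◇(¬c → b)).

1. ¬(◇(¬c → b) → □◇(¬c → b)), w0
2. ◇(¬c → b), w0
3. ¬□◇(¬c → b), w0
4. ¬c → b, w1
5. b, w1
6. ¬◇(¬c → b), w2
7. ¬(¬c → b), w2
8. ¬c, w2
9. ¬b, w2
Accessibility: w0Rw0, w0Rw1, w0Rw2, w1Rw1, w2Rw2

Yes, satisfiable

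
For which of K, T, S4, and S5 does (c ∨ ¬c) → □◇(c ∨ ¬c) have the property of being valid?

T, S4, S5

K-tableau for the negation ¬((c ∨ ¬c) → □◇(c ∨ ¬c)):
1. ¬((c ∨ ¬c) → □◇(c ∨ ¬c)), u
2. c ∨ ¬c, u   [¬→-rule on 1]
3. ¬□◇(c ∨ ¬c), u   [¬→-rule on 1]
4. ¬c, u   [∨-rule on 2 (branches; this branch)]
5. ¬◇(c ∨ ¬c), v   [¬□-rule on 3: fresh world v, uRv]
Accessibility: uRv
Complete open branch: countermodel on a K-frame, so not valid in K.
T-tableau for the negation ¬((c ∨ ¬c) → □◇(c ∨ ¬c)):
1. ¬((c ∨ ¬c) → □◇(c ∨ ¬c)), u
2. c ∨ ¬c, u   [¬→-rule on 1]
3. ¬□◇(c ∨ ¬c), u   [¬→-rule on 1]
4. ¬c, u   [∨-rule on 2 (branches; this branch)]
5. ¬◇(c ∨ ¬c), v   [¬□-rule on 3: fresh world v, uRv]
6. ¬(c ∨ ¬c), v   [¬◇-rule on 5 via vRv]
7. ¬c, v   [¬∨-rule on 6]
8. c, v   [¬∨-rule on 6]
Accessibility: uRu, uRv, vRv
Branch closes: c and ¬c both at v.
Every branch closes (one shown): valid in T, hence also in S4, S5 (every theorem of T is a theorem of S4 and S5).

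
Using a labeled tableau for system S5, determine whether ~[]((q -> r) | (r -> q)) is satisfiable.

Unsatisfiable

1. ~[]((q -> r) | (r -> q)), w0
2. ~((q -> r) | (r -> q)), w1
3. ~(q -> r), w1
4. ~(r -> q), w1
5. q, w1
6. ~r, w1
7. r, w1
8. ~q, w1
Accessibility: w0Rw0, w0Rw1, w1Rw0, w1Rw1
Branch closes: r and ~r both at w1.
All branches of the tableau close; one closing branch shown above.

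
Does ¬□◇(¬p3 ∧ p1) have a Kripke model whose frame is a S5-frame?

1. ¬□◇(¬p3 ∧ p1), 0
2. ¬◇(¬p3 ∧ p1), 1
3. ¬(¬p3 ∧ p1), 0
4. ¬(¬p3 ∧ p1), 1
5. ¬p1, 0
6. ¬p1, 1
Accessibility: 0R0, 0R1, 1R0, 1R1

Satisfiable (open branch found)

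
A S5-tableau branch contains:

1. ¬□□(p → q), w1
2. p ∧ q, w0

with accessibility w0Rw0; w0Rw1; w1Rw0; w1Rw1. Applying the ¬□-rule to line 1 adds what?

a fresh world w2 with w1Rw2, and ¬□(p → q) at w2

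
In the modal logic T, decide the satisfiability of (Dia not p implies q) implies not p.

Satisfiable (open branch found)

1. (Dia not p implies q) implies not p, u
2. not p, u   [implies-rule on 1 (branches; this branch)]
Accessibility: uRu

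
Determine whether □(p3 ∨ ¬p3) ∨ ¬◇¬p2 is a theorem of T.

Valid in T

Tableau for the negation ¬(□(p3 ∨ ¬p3) ∨ ¬◇¬p2):
1. ¬(□(p3 ∨ ¬p3) ∨ ¬◇¬p2), u
2. ¬□(p3 ∨ ¬p3), u
3. ◇¬p2, u
4. ¬(p3 ∨ ¬p3), v
5. ¬p3, v
6. p3, v
Accessibility: uRu, uRv, vRv
Branch closes: p3 and ¬p3 both at v.
Every branch of the negation's tableau closes; the branch above is one of them.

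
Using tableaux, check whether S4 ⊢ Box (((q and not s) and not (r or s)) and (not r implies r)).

Tableau for the negation not Box (((q and not s) and not (r or s)) and (not r implies r)):
1. not Box (((q and not s) and not (r or s)) and (not r implies r)), w0
2. not (((q and not s) and not (r or s)) and (not r implies r)), w1
3. not (not r implies r), w1
4. not r, w1
Accessibility: w0Rw0, w0Rw1, w1Rw1
The negation has an open branch (countermodel exists).

Not valid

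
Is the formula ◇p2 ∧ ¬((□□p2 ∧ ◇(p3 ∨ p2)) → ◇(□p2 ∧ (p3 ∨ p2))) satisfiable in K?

1. ◇p2 ∧ ¬((□□p2 ∧ ◇(p3 ∨ p2)) → ◇(□p2 ∧ (p3 ∨ p2))), 0
2. ◇p2, 0
3. ¬((□□p2 ∧ ◇(p3 ∨ p2)) → ◇(□p2 ∧ (p3 ∨ p2))), 0
4. □□p2 ∧ ◇(p3 ∨ p2), 0
5. ¬◇(□p2 ∧ (p3 ∨ p2)), 0
6. □□p2, 0
7. ◇(p3 ∨ p2), 0
8. p2, 1
9. ¬(□p2 ∧ (p3 ∨ p2)), 1
10. □p2, 1
11. ¬□p2, 1
12. p3 ∨ p2, 2
13. ¬(□p2 ∧ (p3 ∨ p2)), 2
14. □p2, 2
15. p2, 2
16. ¬□p2, 2
17. ¬p2, 3
18. p2, 3
Accessibility: 0R1, 0R2, 1R3
Branch closes: p2 and ¬p2 both at 3.
All branches of the tableau close; one closing branch shown above.

No, unsatisfiable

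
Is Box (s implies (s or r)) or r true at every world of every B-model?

Valid

Tableau for the negation not (Box (s implies (s or r)) or r):
1. not (Box (s implies (s or r)) or r), u
2. not Box (s implies (s or r)), u   [neg-or-rule on 1]
3. not r, u   [neg-or-rule on 1]
4. not (s implies (s or r)), v   [neg-Box-rule on 2: fresh world v, uRv]
5. s, v   [neg-implies-rule on 4]
6. not (s or r), v   [neg-implies-rule on 4]
7. not s, v   [neg-or-rule on 6]
8. not r, v   [neg-or-rule on 6]
Accessibility: uRu, uRv, vRu, vRv
Branch closes: s and not s both at v.
All branches of the negation close; one closing branch shown above.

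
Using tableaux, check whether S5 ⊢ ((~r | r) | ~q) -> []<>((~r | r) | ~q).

Valid

Tableau for the negation ~(((~r | r) | ~q) -> []<>((~r | r) | ~q)):
1. ~(((~r | r) | ~q) -> []<>((~r | r) | ~q)), u
2. (~r | r) | ~q, u
3. ~[]<>((~r | r) | ~q), u
4. ~r | r, u
5. r, u
6. ~<>((~r | r) | ~q), v
7. ~((~r | r) | ~q), u
8. ~(~r | r), u
9. q, u
10. ~r, u
Accessibility: uRu, uRv, vRu, vRv
Branch closes: r and ~r both at u.
All branches of the negation close; one closing branch shown above.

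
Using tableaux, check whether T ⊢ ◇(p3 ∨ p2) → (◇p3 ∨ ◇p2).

Valid

Tableau for the negation ¬(◇(p3 ∨ p2) → (◇p3 ∨ ◇p2)):
1. ¬(◇(p3 ∨ p2) → (◇p3 ∨ ◇p2)), w0
2. ◇(p3 ∨ p2), w0
3. ¬(◇p3 ∨ ◇p2), w0
4. ¬◇p3, w0
5. ¬◇p2, w0
6. ¬p3, w0
7. ¬p2, w0
8. p3 ∨ p2, w1
9. ¬p3, w1
10. ¬p2, w1
11. p2, w1
Accessibility: w0Rw0, w0Rw1, w1Rw1
Branch closes: p2 and ¬p2 both at w1.
Every branch of the negation's tableau closes; the branch above is one of them.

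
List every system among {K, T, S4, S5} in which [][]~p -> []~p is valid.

T-tableau for the negation ~([][]~p -> []~p):
1. ~([][]~p -> []~p), w0
2. [][]~p, w0
3. ~[]~p, w0
4. []~p, w0
5. ~p, w0
6. p, w1
7. []~p, w1
8. ~p, w1
Accessibility: w0Rw0, w0Rw1, w1Rw1
Branch closes: p and ~p both at w1.
Every branch closes (one shown): valid in T, hence also in S4, S5 (every theorem of T is a theorem of S4 and S5).
K-tableau for the negation ~([][]~p -> []~p):
1. ~([][]~p -> []~p), w0
2. [][]~p, w0
3. ~[]~p, w0
4. p, w1
5. []~p, w1
Accessibility: w0Rw1
Complete open branch: countermodel on a K-frame, so not valid in K.

T, S4, S5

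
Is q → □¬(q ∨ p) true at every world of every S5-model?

Tableau for the negation ¬(q → □¬(q ∨ p)):
1. ¬(q → □¬(q ∨ p)), u
2. q, u
3. ¬□¬(q ∨ p), u
4. q ∨ p, v
5. p, v
Accessibility: uRu, uRv, vRu, vRv
The negation has an open branch (countermodel exists).

No, not valid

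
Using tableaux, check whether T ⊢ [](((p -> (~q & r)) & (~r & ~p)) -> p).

Tableau for the negation ~[](((p -> (~q & r)) & (~r & ~p)) -> p):
1. ~[](((p -> (~q & r)) & (~r & ~p)) -> p), w0
2. ~(((p -> (~q & r)) & (~r & ~p)) -> p), w1   [~[]-rule on 1: fresh world w1, w0Rw1]
3. (p -> (~q & r)) & (~r & ~p), w1   [~->-rule on 2]
4. ~p, w1   [~->-rule on 2]
5. p -> (~q & r), w1   [&-rule on 3]
6. ~r & ~p, w1   [&-rule on 3]
7. ~r, w1   [&-rule on 6]
Accessibility: w0Rw0, w0Rw1, w1Rw1
The negation has an open branch (countermodel exists).

Invalid (countermodel exists)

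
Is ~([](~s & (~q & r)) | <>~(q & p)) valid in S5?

Tableau for the negation [](~s & (~q & r)) | <>~(q & p):
1. [](~s & (~q & r)) | <>~(q & p), u
2. <>~(q & p), u
3. ~(q & p), v
4. ~p, v
Accessibility: uRu, uRv, vRu, vRv
The negation has an open branch (countermodel exists).

Not valid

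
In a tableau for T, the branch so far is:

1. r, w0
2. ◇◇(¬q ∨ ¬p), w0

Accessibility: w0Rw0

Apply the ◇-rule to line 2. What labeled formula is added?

a fresh world w1 with w0Rw1, and ◇(¬q ∨ ¬p) at w1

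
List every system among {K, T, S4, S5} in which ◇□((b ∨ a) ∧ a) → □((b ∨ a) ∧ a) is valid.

S5

S4-tableau for the negation ¬(◇□((b ∨ a) ∧ a) → □((b ∨ a) ∧ a)):
1. ¬(◇□((b ∨ a) ∧ a) → □((b ∨ a) ∧ a)), w0
2. ◇□((b ∨ a) ∧ a), w0   [¬→-rule on 1]
3. ¬□((b ∨ a) ∧ a), w0   [¬→-rule on 1]
4. □((b ∨ a) ∧ a), w1   [◇-rule on 2: fresh world w1, w0Rw1]
5. (b ∨ a) ∧ a, w1   [□-rule on 4 via w1Rw1]
6. b ∨ a, w1   [∧-rule on 5]
7. a, w1   [∧-rule on 5]
8. ¬((b ∨ a) ∧ a), w2   [¬□-rule on 3: fresh world w2, w0Rw2]
9. ¬a, w2   [¬∧-rule on 8 (branches; this branch)]
Accessibility: w0Rw0, w0Rw1, w0Rw2, w1Rw1, w2Rw2
Complete open branch: countermodel on an S4-frame, so not valid in S4, nor in K, T (the same frame is also a K-frame and a T-frame).
S5-tableau for the negation ¬(◇□((b ∨ a) ∧ a) → □((b ∨ a) ∧ a)):
1. ¬(◇□((b ∨ a) ∧ a) → □((b ∨ a) ∧ a)), w0
2. ◇□((b ∨ a) ∧ a), w0   [¬→-rule on 1]
3. ¬□((b ∨ a) ∧ a), w0   [¬→-rule on 1]
4. □((b ∨ a) ∧ a), w1   [◇-rule on 2: fresh world w1, w0Rw1]
5. (b ∨ a) ∧ a, w0   [□-rule on 4 via w1Rw0]
6. b ∨ a, w0   [∧-rule on 5]
7. a, w0   [∧-rule on 5]
8. (b ∨ a) ∧ a, w1   [□-rule on 4 via w1Rw1]
9. b ∨ a, w1   [∧-rule on 8]
10. a, w1   [∧-rule on 8]
11. ¬((b ∨ a) ∧ a), w2   [¬□-rule on 3: fresh world w2, w0Rw2]
12. (b ∨ a) ∧ a, w2   [□-rule on 4 via w1Rw2]
13. b ∨ a, w2   [∧-rule on 12]
14. a, w2   [∧-rule on 12]
15. ¬(b ∨ a), w2   [¬∧-rule on 11 (branches; this branch)]
16. ¬b, w2   [¬∨-rule on 15]
17. ¬a, w2   [¬∨-rule on 15]
Accessibility: w0Rw0, w0Rw1, w0Rw2, w1Rw0, w1Rw1, w1Rw2, w2Rw0, w2Rw1, w2Rw2
Branch closes: a and ¬a both at w2.
Every branch closes (one shown): valid in S5.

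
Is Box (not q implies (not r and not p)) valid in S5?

Tableau for the negation not Box (not q implies (not r and not p)):
1. not Box (not q implies (not r and not p)), u
2. not (not q implies (not r and not p)), v
3. not q, v
4. not (not r and not p), v
5. p, v
Accessibility: uRu, uRv, vRu, vRv
The negation has an open branch (countermodel exists).

Invalid (countermodel exists)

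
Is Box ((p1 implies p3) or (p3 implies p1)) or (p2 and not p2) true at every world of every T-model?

Tableau for the negation not (Box ((p1 implies p3) or (p3 implies p1)) or (p2 and not p2)):
1. not (Box ((p1 implies p3) or (p3 implies p1)) or (p2 and not p2)), 0
2. not Box ((p1 implies p3) or (p3 implies p1)), 0
3. not (p2 and not p2), 0
4. p2, 0
5. not ((p1 implies p3) or (p3 implies p1)), 1
6. not (p1 implies p3), 1
7. not (p3 implies p1), 1
8. p1, 1
9. not p3, 1
10. p3, 1
11. not p1, 1
Accessibility: 0R0, 0R1, 1R1
Branch closes: p3 and not p3 both at 1.
All branches of the negation close; one closing branch shown above.

Valid in T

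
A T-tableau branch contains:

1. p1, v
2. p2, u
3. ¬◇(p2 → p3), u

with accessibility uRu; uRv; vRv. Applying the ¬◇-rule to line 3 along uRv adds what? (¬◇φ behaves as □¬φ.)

¬(p2 → p3), v

¬◇φ behaves as □¬φ: propagate the negated body to each accessible world.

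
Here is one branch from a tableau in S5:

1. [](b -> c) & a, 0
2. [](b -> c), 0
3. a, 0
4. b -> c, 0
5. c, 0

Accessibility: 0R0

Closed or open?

No, open

No atom appears with both signs at the same world.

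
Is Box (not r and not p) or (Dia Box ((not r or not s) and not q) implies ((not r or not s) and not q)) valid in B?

Tableau for the negation not (Box (not r and not p) or (Dia Box ((not r or not s) and not q) implies ((not r or not s) and not q))):
1. not (Box (not r and not p) or (Dia Box ((not r or not s) and not q) implies ((not r or not s) and not q))), w0
2. not Box (not r and not p), w0
3. not (Dia Box ((not r or not s) and not q) implies ((not r or not s) and not q)), w0
4. Dia Box ((not r or not s) and not q), w0
5. not ((not r or not s) and not q), w0
6. not (not r or not s), w0
7. r, w0
8. s, w0
9. not (not r and not p), w1
10. p, w1
11. Box ((not r or not s) and not q), w2
12. (not r or not s) and not q, w0
13. not r or not s, w0
14. not q, w0
15. (not r or not s) and not q, w2
16. not r or not s, w2
17. not q, w2
18. not s, w0
Accessibility: w0Rw0, w0Rw1, w0Rw2, w1Rw0, w1Rw1, w2Rw0, w2Rw2
Branch closes: s and not s both at w0.
All branches of the negation close; one closing branch shown above.

Valid in B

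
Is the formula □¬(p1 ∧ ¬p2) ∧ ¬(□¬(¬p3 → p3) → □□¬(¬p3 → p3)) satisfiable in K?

1. □¬(p1 ∧ ¬p2) ∧ ¬(□¬(¬p3 → p3) → □□¬(¬p3 → p3)), u
2. □¬(p1 ∧ ¬p2), u
3. ¬(□¬(¬p3 → p3) → □□¬(¬p3 → p3)), u
4. □¬(¬p3 → p3), u
5. ¬□□¬(¬p3 → p3), u
6. ¬□¬(¬p3 → p3), v
7. ¬(p1 ∧ ¬p2), v
8. ¬(¬p3 → p3), v
9. ¬p3, v
10. p2, v
11. ¬p3 → p3, w
12. p3, w
Accessibility: uRv, vRw

Yes, satisfiable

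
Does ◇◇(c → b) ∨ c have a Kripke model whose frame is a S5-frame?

1. ◇◇(c → b) ∨ c, 0
2. c, 0
Accessibility: 0R0

Satisfiable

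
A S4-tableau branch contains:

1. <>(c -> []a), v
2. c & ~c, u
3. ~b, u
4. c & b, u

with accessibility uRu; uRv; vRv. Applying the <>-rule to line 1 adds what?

a fresh world w with vRw, and c -> []a at w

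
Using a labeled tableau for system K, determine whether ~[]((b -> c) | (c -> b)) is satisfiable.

Unsatisfiable (every branch closes)

1. ~[]((b -> c) | (c -> b)), 0
2. ~((b -> c) | (c -> b)), 1
3. ~(b -> c), 1
4. ~(c -> b), 1
5. b, 1
6. ~c, 1
7. c, 1
8. ~b, 1
Accessibility: 0R1
Branch closes: c and ~c both at 1.
(One branch shown.) All branches close.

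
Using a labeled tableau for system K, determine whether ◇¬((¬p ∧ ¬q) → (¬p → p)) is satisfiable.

1. ◇¬((¬p ∧ ¬q) → (¬p → p)), w0
2. ¬((¬p ∧ ¬q) → (¬p → p)), w1   [◇-rule on 1: fresh world w1, w0Rw1]
3. ¬p ∧ ¬q, w1   [¬→-rule on 2]
4. ¬(¬p → p), w1   [¬→-rule on 2]
5. ¬p, w1   [∧-rule on 3]
6. ¬q, w1   [∧-rule on 3]
Accessibility: w0Rw1

Satisfiable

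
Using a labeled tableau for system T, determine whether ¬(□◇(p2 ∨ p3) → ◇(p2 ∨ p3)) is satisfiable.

1. ¬(□◇(p2 ∨ p3) → ◇(p2 ∨ p3)), w0
2. □◇(p2 ∨ p3), w0
3. ¬◇(p2 ∨ p3), w0
4. ◇(p2 ∨ p3), w0
5. ¬(p2 ∨ p3), w0
6. ¬p2, w0
7. ¬p3, w0
8. p2 ∨ p3, w1
9. ◇(p2 ∨ p3), w1
10. ¬(p2 ∨ p3), w1
11. ¬p2, w1
12. ¬p3, w1
13. p3, w1
Accessibility: w0Rw0, w0Rw1, w1Rw1
Branch closes: p3 and ¬p3 both at w1.
(One branch shown.) All branches close.

Unsatisfiable (every branch closes)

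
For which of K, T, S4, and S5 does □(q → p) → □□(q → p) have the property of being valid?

S4, S5

T-tableau for the negation ¬(□(q → p) → □□(q → p)):
1. ¬(□(q → p) → □□(q → p)), w0
2. □(q → p), w0
3. ¬□□(q → p), w0
4. q → p, w0
5. p, w0
6. ¬□(q → p), w1
7. q → p, w1
8. p, w1
9. ¬(q → p), w2
10. q, w2
11. ¬p, w2
Accessibility: w0Rw0, w0Rw1, w1Rw1, w1Rw2, w2Rw2
Complete open branch: countermodel on a T-frame, so not valid in T, nor in K (the same frame is also a K-frame).
S4-tableau for the negation ¬(□(q → p) → □□(q → p)):
1. ¬(□(q → p) → □□(q → p)), w0
2. □(q → p), w0
3. ¬□□(q → p), w0
4. q → p, w0
5. p, w0
6. ¬□(q → p), w1
7. q → p, w1
8. p, w1
9. ¬(q → p), w2
10. q, w2
11. ¬p, w2
12. q → p, w2
13. p, w2
Accessibility: w0Rw0, w0Rw1, w0Rw2, w1Rw1, w1Rw2, w2Rw2
Branch closes: p and ¬p both at w2.
Every branch closes (one shown): valid in S4, hence also in S5 (every theorem of S4 is a theorem of S5).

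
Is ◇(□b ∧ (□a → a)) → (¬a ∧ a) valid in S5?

Invalid (countermodel exists)

Tableau for the negation ¬(◇(□b ∧ (□a → a)) → (¬a ∧ a)):
1. ¬(◇(□b ∧ (□a → a)) → (¬a ∧ a)), w0
2. ◇(□b ∧ (□a → a)), w0
3. ¬(¬a ∧ a), w0
4. ¬a, w0
5. □b ∧ (□a → a), w1
6. □b, w1
7. □a → a, w1
8. b, w0
9. b, w1
10. a, w1
Accessibility: w0Rw0, w0Rw1, w1Rw0, w1Rw1
The negation has an open branch (countermodel exists).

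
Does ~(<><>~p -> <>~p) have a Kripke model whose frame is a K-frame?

Satisfiable

1. ~(<><>~p -> <>~p), w0
2. <><>~p, w0
3. ~<>~p, w0
4. <>~p, w1
5. p, w1
6. ~p, w2
Accessibility: w0Rw1, w1Rw2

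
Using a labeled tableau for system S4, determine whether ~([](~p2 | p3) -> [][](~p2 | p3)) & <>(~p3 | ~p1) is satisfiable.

1. ~([](~p2 | p3) -> [][](~p2 | p3)) & <>(~p3 | ~p1), 0
2. ~([](~p2 | p3) -> [][](~p2 | p3)), 0
3. <>(~p3 | ~p1), 0
4. [](~p2 | p3), 0
5. ~[][](~p2 | p3), 0
6. ~p2 | p3, 0
7. p3, 0
8. ~p3 | ~p1, 1
9. ~p2 | p3, 1
10. ~p1, 1
11. p3, 1
12. ~[](~p2 | p3), 2
13. ~p2 | p3, 2
14. p3, 2
15. ~(~p2 | p3), 3
16. p2, 3
17. ~p3, 3
18. ~p2 | p3, 3
19. p3, 3
Accessibility: 0R0, 0R1, 0R2, 0R3, 1R1, 2R2, 2R3, 3R3
Branch closes: p3 and ~p3 both at 3.
Every branch closes; the branch above is one of them.

No, unsatisfiable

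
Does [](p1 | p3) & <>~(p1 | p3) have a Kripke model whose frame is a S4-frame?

Unsatisfiable

1. [](p1 | p3) & <>~(p1 | p3), 0
2. [](p1 | p3), 0
3. <>~(p1 | p3), 0
4. p1 | p3, 0
5. p3, 0
6. ~(p1 | p3), 1
7. ~p1, 1
8. ~p3, 1
9. p1 | p3, 1
10. p3, 1
Accessibility: 0R0, 0R1, 1R1
Branch closes: p3 and ~p3 both at 1.
All branches of the tableau close; one closing branch shown above.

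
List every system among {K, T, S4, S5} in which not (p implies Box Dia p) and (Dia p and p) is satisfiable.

K, T, S4

S5-tableau for the formula:
1. not (p implies Box Dia p) and (Dia p and p), w0
2. not (p implies Box Dia p), w0   [and-rule on 1]
3. Dia p and p, w0   [and-rule on 1]
4. p, w0   [neg-implies-rule on 2]
5. not Box Dia p, w0   [neg-implies-rule on 2]
6. Dia p, w0   [and-rule on 3]
7. not Dia p, w1   [neg-Box-rule on 5: fresh world w1, w0Rw1]
8. not p, w0   [neg-Dia-rule on 7 via w1Rw0]
Accessibility: w0Rw0, w0Rw1, w1Rw0, w1Rw1
Branch closes: p and not p both at w0.
Every branch closes (one shown): unsatisfiable in S5.
S4-tableau for the formula:
1. not (p implies Box Dia p) and (Dia p and p), w0
2. not (p implies Box Dia p), w0   [and-rule on 1]
3. Dia p and p, w0   [and-rule on 1]
4. p, w0   [neg-implies-rule on 2]
5. not Box Dia p, w0   [neg-implies-rule on 2]
6. Dia p, w0   [and-rule on 3]
7. not Dia p, w1   [neg-Box-rule on 5: fresh world w1, w0Rw1]
8. not p, w1   [neg-Dia-rule on 7 via w1Rw1]
9. p, w2   [Dia-rule on 6: fresh world w2, w0Rw2]
Accessibility: w0Rw0, w0Rw1, w0Rw2, w1Rw1, w2Rw2
Complete open branch: satisfiable in S4, hence also in K, T (this S4-model is also a K-model and a T-model).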